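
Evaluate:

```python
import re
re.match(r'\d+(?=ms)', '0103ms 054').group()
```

'0103'

With `match`, the pattern is implicitly anchored at the beginning.
The match spans [0:4] → '0103'.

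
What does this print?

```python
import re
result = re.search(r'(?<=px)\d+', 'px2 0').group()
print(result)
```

2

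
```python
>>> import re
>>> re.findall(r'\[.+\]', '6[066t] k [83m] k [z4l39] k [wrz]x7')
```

['[066t] k [83m] k [z4l39] k [wrz]']

With no groups in the pattern, `findall` gives back each whole match — 1 here.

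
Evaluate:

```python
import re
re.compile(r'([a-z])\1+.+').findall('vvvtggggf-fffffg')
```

['v']

After group 1 captures some text, `\1` only succeeds where that same text appears again.
Because there's exactly one group, `findall` drops the full match and keeps group 1 from the one hit.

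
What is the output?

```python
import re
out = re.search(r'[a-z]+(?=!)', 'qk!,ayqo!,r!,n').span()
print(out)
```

(0, 2)

The positive lookaround only admits positions where the adjacent text matches; those characters stay outside the span.
`re.search` scans for the first position where the pattern succeeds.
The match spans [0:2] → 'qk'.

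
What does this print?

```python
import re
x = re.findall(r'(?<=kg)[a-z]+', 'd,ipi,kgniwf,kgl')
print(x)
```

['niwf', 'l']

The `(?=…)`/`(?<=…)` assertion just peeks at neighbouring text; it doesn't advance the match position.
Walking the string: at [8:12] → 'niwf'; at [15:16] → 'l'.
Since nothing is captured, `findall` lists the 2 matched substrings directly.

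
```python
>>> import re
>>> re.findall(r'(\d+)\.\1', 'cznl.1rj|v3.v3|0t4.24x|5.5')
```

['5']

`\1` has to match the exact text group 1 already captured.
Scanning left to right: at [23:26] match '5.5', group 1 = '5'.
With a single group, `findall` returns only what that group captured — 1 item.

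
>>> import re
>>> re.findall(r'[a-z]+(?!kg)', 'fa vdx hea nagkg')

A negative assertion filters positions out without eating any characters.
No capturing groups, so `findall` returns the 4 full match strings.

['fa', 'vdx', 'hea', 'nagkg']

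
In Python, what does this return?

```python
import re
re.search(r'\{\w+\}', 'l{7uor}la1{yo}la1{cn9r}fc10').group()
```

'{7uor}'

Unlike `match`, `search` isn't anchored — it looks for the pattern anywhere in the string.
The match spans [1:7] → '{7uor}'.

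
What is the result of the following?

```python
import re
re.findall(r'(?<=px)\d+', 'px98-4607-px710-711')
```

['98', '710']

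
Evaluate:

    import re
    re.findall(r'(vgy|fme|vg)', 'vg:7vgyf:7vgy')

['vg', 'vgy', 'vgy']

Branches in `(...|...)` are attempted left-to-right; the first branch that allows the whole pattern to succeed is taken.
`findall` collects group 1 from each match (3 total).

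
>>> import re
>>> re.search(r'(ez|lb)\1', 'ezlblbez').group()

'lblb'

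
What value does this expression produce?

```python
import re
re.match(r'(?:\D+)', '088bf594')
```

None

Pattern: one or more of a non-digit (non-capturing group).
`re.match` only tries the pattern at the start of the string.
Here the string doesn't start with a match, so the call returns None.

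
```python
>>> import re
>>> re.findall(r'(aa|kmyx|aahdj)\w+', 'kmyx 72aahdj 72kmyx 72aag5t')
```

Matches: at [7:12] match 'aahdj', group 1 = 'aa'; at [22:27] match 'aag5t', group 1 = 'aa'.
With a single group, `findall` returns only what that group captured — 2 items.

['aa', 'aa']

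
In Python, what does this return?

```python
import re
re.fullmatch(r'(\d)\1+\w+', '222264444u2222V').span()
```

`\1` is not a pattern — it's the concrete string captured by group 1, re-applied verbatim.
`re.fullmatch` requires the pattern to consume the entire string.
The match spans [0:15] → '222264444u2222V'.
Captured: group 1 = '2'.

(0, 15)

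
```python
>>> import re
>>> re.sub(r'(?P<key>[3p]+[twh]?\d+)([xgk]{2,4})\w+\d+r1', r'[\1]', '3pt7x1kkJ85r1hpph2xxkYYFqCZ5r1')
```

'3pt7x1kkJ85r1h[pph2]'

This matches one or more of one of [3p], then optionally one of [twh], then one or more of a digit (captured as 'key'); then 2 to 4 of one of [xgk] (captured); then one or more of a word character, then one or more of a digit, then the literal 'r1'.
Matches: at [14:30] → 'pph2xxkYYFqCZ5r1'.
The replacement refers to a captured group, so each match is rewritten using its own captured text.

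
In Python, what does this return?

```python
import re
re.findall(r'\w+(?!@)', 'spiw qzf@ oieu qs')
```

The negative lookahead/lookbehind blocks any match where the forbidden context is present.
Since nothing is captured, `findall` lists the 4 matched substrings directly.

['spiw', 'qz', 'oieu', 'qs']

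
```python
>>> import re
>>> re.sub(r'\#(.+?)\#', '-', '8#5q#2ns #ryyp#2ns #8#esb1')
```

`sub` substitutes '-' at each match site.

'8-2ns -2ns -esb1'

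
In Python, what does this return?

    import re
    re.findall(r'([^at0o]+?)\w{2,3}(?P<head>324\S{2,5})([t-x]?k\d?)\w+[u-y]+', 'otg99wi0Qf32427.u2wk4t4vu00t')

The pattern matches one or more of any character except [at0o] (lazy) (captured); then 2 to 3 of a word character; then the literal '324', then 2 to 5 of a non-whitespace character (captured as 'head'); then optionally a character in [t-x], then a literal 'k', then optionally a digit (captured); then one or more of a word character, then one or more of a character in [u-y].
3 groups means the one result is a tuple of 3 captured strings — 1 here.

[('g99wi', '32427.u2', 'wk4')]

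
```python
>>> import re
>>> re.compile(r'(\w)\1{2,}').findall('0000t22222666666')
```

A backreference is literal: `\1` must see the identical characters the first group matched.
Scanning left to right: at [0:4] match '0000', group 1 = '0'; at [5:10] match '22222', group 1 = '2'; at [10:16] match '666666', group 1 = '6'.
With a single group, `findall` returns only what that group captured — 3 items.

['0', '2', '6']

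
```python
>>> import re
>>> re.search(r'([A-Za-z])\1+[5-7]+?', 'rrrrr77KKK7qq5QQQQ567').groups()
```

`\1` is not a pattern — it's the concrete string captured by group 1, re-applied verbatim.
Unlike `match`, `search` isn't anchored — it looks for the pattern anywhere in the string.
The match spans [0:6] → 'rrrrr7'.
Captured: group 1 = 'r'.

('r',)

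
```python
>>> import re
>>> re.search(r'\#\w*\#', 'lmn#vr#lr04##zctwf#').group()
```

'#vr#'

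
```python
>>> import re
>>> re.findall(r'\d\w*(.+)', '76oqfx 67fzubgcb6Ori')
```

This matches a digit, then zero or more of a word character; then one or more of any character (captured).
One capturing group, so `findall` returns just the captured substring from the one match — 1 in all.

[' 67fzubgcb6Ori']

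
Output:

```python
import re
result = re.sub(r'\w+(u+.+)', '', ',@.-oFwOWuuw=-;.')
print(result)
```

This matches one or more of a word character; then one or more of the literal 'u', then one or more of any character (captured).
Matches: at [4:16] → 'oFwOWuuw=-;.'.
Every occurrence is swapped for ''.

,@.-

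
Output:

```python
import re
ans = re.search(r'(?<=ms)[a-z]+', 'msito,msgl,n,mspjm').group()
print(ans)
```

ito

The positive lookaround only admits positions where the adjacent text matches; those characters stay outside the span.
The match spans [2:5] → 'ito'.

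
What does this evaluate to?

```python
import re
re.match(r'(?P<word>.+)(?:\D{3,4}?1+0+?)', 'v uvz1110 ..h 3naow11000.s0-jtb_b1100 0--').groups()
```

('v uvz1110 ..h 3naow11000.s0-jt',)

This matches one or more of any character (captured as 'word'); then 3 to 4 of a non-digit (lazy), then one or more of the literal '1', then one or more of the literal '0' (lazy) (non-capturing group).
`re.match` only tries the pattern at the start of the string.
The match spans [0:36] → 'v uvz1110 ..h 3naow11000.s0-jtb_b110'.
Captured: group 1 = 'v uvz1110 ..h 3naow11000.s0-jt'.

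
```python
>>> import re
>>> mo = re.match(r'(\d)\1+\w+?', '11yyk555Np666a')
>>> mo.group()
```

'11y'

The backreference `\1` re-matches whatever the first group consumed, character for character.
With `match`, the pattern is implicitly anchored at the beginning.
The match spans [0:3] → '11y'.
Captured: group 1 = '1'.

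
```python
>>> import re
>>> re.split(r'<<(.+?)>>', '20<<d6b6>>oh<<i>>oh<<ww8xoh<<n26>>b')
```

['20', 'd6b6', 'oh', 'i', 'oh', 'ww8xoh<<n26', 'b']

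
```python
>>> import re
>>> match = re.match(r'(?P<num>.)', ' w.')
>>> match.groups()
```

(' ',)

This matches any character (captured as 'num').
`match` is anchored at position 0; if the pattern doesn't fit there, it returns None.
The match spans [0:1] → ' '.
Captured: group 1 = ' '.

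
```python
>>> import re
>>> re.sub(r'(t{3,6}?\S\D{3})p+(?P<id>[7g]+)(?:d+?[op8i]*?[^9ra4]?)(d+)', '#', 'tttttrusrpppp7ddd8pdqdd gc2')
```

Every occurrence is swapped for '#'.

'#8pdqdd gc2'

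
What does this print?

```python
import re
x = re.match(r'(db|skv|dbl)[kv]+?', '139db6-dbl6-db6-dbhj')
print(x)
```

None

With `match`, the pattern is implicitly anchored at the beginning.
Here the pattern fails at index 0, so the call returns None.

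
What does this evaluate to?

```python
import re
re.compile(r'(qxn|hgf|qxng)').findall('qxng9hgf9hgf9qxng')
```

['qxn', 'hgf', 'hgf', 'qxn']

Alternation isn't longest-match — the leftmost alternative that fits at this position is chosen.
`findall` collects group 1 from each match (4 total).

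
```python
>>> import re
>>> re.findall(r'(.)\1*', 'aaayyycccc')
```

['a', 'y', 'c']

`\1` is not a pattern — it's the concrete string captured by group 1, re-applied verbatim.
Walking the string: at [0:3] match 'aaa', group 1 = 'a'; at [3:6] match 'yyy', group 1 = 'y'; at [6:10] match 'cccc', group 1 = 'c'.
Because there's exactly one group, `findall` drops the full match and keeps group 1 from each hit.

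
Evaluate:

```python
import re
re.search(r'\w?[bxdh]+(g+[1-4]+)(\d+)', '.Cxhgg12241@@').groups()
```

The match spans [1:11] → 'Cxhgg12241'.
Captured: group 1 = 'gg1224', group 2 = '1'.

('gg1224', '1')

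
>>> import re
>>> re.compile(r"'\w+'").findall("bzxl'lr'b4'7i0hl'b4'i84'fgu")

Walking the string: at [4:8] → "'lr'"; at [10:17] → "'7i0hl'"; at [19:24] → "'i84'".
With no groups in the pattern, `findall` gives back each whole match — 3 here.

["'lr'", "'7i0hl'", "'i84'"]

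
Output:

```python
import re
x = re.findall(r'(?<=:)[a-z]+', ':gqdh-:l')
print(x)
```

['gqdh', 'l']

The `(?=…)`/`(?<=…)` assertion just peeks at neighbouring text; it doesn't advance the match position.
Since nothing is captured, `findall` lists the 2 matched substrings directly.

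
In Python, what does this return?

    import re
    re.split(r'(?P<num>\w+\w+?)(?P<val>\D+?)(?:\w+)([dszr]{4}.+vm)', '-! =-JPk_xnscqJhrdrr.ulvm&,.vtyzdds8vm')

The pattern matches one or more of a word character, then one or more of a word character (lazy) (captured as 'num'); then one or more of a non-digit (lazy) (captured as 'val'); then one or more of a word character (non-capturing group); then exactly 4 of one of [dszr], then one or more of any character, then the literal 'vm' (captured).
Matches to split on: at [5:38] → 'JPk_xnscqJhrdrr.ulvm&,.vtyzdds8vm'.
With a capturing group present, the delimiter's captured portion is kept in the result list.

['-! =-', 'JPk_xnscqJhrdrr', '.ulvm&,.', 'zdds8vm', '']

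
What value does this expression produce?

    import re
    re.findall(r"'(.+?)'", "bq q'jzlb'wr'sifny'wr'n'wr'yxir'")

Lazy quantifiers expand one character at a time until the remainder of the pattern can match.
One capturing group, so `findall` returns just the captured substring from each match — 4 in all.

['jzlb', 'sifny', 'n', 'yxir']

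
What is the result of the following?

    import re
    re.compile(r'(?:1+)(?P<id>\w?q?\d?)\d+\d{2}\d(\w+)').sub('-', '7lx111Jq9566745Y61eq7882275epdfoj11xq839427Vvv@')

'7lx-@'

Each match is replaced by '-'.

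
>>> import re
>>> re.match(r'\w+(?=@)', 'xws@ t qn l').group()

'xws'

`re.match` only tries the pattern at the start of the string.
The match spans [0:3] → 'xws'.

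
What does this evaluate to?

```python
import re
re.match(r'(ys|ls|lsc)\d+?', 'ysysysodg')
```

None

`re.match` only tries the pattern at the start of the string.
Here the string doesn't start with a match, so the call returns None.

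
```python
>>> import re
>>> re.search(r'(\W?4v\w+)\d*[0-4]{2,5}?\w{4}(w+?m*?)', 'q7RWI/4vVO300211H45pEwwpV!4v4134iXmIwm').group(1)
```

Pattern: optionally a non-word character, then the literal '4v', then one or more of a word character (captured); then zero or more of a digit, then 2 to 5 of a character in [0-4] (lazy), then exactly 4 of a word character; then one or more of the literal 'w' (lazy), then zero or more of the literal 'm' (lazy) (captured).
A non-greedy quantifier consumes as few characters as it can — just enough that the remainder of the pattern still matches from where it stops; whatever follows it matches normally.
`re.search` tries every starting position until one works.
The match spans [25:37] → '!4v4134iXmIw'.
Captured: group 1 = '!4v41', group 2 = 'w'.

'!4v41'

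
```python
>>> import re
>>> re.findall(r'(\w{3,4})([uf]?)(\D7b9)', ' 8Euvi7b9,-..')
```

[('8Euv', '', 'i7b9')]

`findall` packs the 3 group values into a tuple for every match.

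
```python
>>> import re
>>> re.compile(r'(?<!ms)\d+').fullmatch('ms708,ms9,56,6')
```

A negative assertion filters positions out without eating any characters.
`fullmatch` succeeds only if the pattern covers the string from start to end.
Here the pattern can't cover the whole string, so the call returns None.

None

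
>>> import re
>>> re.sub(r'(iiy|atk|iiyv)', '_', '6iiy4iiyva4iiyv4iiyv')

Alternation tries branches left to right and keeps the first one that lets the overall match succeed at that position.
Matches: at [1:4] → 'iiy'; at [5:8] → 'iiy'; at [11:14] → 'iiy'; at [16:19] → 'iiy'.
Every occurrence is swapped for '_'.

'6_4_va4_v4_v'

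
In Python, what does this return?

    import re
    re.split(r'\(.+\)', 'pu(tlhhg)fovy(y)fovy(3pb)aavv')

Splitting on the pattern gives 2 pieces.

['pu', 'aavv']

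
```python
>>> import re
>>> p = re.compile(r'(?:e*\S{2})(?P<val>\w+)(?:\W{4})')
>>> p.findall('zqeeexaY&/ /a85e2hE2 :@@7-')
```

One capturing group, so `findall` returns just the captured substring from each match — 2 in all.

['eeexaY', '5e2hE2']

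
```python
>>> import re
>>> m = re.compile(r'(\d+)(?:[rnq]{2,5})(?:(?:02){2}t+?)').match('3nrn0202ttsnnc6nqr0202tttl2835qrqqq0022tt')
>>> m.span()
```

Pattern: one or more of a digit (captured); then 2 to 5 of one of [rnq] (non-capturing group); then the literal '02' repeated 2 times, then one or more of the literal 't' (lazy) (non-capturing group).
A non-greedy quantifier consumes as few characters as it can — just enough that the remainder of the pattern still matches from where it stops; whatever follows it matches normally.
With `match`, the pattern is implicitly anchored at the beginning.
The match spans [0:9] → '3nrn0202t'.
Captured: group 1 = '3'.

(0, 9)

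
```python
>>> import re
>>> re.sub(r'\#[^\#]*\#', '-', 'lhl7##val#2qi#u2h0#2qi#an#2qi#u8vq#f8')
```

Every occurrence is swapped for '-'.

'lhl7-val-u2h0-an-u8vq#f8'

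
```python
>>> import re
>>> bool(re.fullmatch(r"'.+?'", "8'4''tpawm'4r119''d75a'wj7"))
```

`re.fullmatch` requires the pattern to consume the entire string.
Here the string isn't matched end-to-end, so the call returns None, and `bool(None)` is False.

False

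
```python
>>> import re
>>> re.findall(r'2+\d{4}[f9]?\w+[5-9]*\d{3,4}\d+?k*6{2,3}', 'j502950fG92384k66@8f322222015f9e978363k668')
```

['22222015f9e978363k66']

Pattern: one or more of a literal '2'; then exactly 4 of a digit, then optionally one of [f9]; then one or more of a word character, then zero or more of a character in [5-9]; then 3 to 4 of a digit; then one or more of a digit (lazy), then zero or more of a literal 'k', then 2 to 3 of a literal '6'.
Matches: at [21:41] → '22222015f9e978363k66'.
With no groups in the pattern, `findall` gives back each whole match — 1 here.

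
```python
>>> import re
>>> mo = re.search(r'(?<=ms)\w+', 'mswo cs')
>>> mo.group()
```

Because the assertion is zero-width, the text it checks is not consumed and won't appear in the result.
The match spans [2:4] → 'wo'.

'wo'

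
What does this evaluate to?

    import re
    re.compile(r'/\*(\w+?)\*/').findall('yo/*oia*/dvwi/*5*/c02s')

Matches: at [2:9] match '/*oia*/', group 1 = 'oia'; at [13:18] match '/*5*/', group 1 = '5'.
One capturing group, so `findall` returns just the captured substring from each match — 2 in all.

['oia', '5']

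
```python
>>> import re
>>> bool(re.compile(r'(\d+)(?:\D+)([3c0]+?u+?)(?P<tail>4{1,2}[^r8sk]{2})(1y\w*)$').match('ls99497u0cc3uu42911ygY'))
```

`match` is anchored at position 0; if the pattern doesn't fit there, it returns None.
Here the pattern fails at index 0, so the call returns None, and `bool(None)` is False.

False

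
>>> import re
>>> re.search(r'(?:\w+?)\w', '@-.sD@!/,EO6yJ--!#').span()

This matches one or more of a word character (lazy) (non-capturing group); then a word character.
`search` walks the string left to right and returns the first match it finds.
The match spans [3:5] → 'sD'.

(3, 5)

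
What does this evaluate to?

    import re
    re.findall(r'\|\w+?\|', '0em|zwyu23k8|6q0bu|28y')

['|zwyu23k8|']

Walking the string: at [3:13] → '|zwyu23k8|'.
No capturing groups, so `findall` returns the 1 full match string.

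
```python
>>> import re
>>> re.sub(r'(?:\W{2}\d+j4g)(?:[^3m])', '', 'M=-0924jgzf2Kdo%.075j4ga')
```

'M=-0924jgzf2Kdo'

Pattern: exactly 2 of a non-word character, then one or more of a digit, then the literal 'j4g' (non-capturing group); then any character except [3m] (non-capturing group).
Matches: at [15:24] → '%.075j4ga'.
`sub` substitutes '' at each match site.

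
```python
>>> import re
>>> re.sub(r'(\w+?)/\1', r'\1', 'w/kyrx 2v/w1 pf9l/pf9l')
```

`\1` is not a pattern — it's the concrete string captured by group 1, re-applied verbatim.
Matches: at [13:22] → 'pf9l/pf9l'.
`\1` in the replacement pulls in group 1's text for each match.

'w/kyrx 2v/w1 pf9l'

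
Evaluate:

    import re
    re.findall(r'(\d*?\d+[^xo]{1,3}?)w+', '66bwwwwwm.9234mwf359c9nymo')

['66b', '9234m']

This matches zero or more of a digit (lazy), then one or more of a digit, then 1 to 3 of any character except [xo] (lazy) (captured); then one or more of a literal 'w'.
A `+?`/`*?`/`{m,n}?` starts at its minimum and grows only as far as needed for what follows to match.
Matches: at [0:8] match '66bwwwww', group 1 = '66b'; at [10:16] match '9234mw', group 1 = '9234m'.
One capturing group, so `findall` returns just the captured substring from each match — 2 in all.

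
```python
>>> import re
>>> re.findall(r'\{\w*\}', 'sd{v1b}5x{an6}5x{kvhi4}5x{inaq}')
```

['{v1b}', '{an6}', '{kvhi4}', '{inaq}']

With no groups in the pattern, `findall` gives back each whole match — 4 here.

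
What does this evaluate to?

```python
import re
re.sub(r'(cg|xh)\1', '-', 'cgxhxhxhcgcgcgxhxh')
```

'cg-xh-cg-'

A backreference is literal: `\1` must see the identical characters the first group matched.
`sub` substitutes '-' at each match site.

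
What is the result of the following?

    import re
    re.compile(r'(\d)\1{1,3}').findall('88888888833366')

`\1` has to match the exact text group 1 already captured.
`findall` collects group 1 from each match (4 total).

['8', '8', '3', '6']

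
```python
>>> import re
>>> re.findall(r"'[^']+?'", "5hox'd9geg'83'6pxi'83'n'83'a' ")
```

["'d9geg'", "'6pxi'", "'n'", "'a'"]

`findall` yields the raw match text (4 of them) because the pattern has no groups.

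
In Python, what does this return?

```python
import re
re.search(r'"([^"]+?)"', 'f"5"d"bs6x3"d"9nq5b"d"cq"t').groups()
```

Unlike `match`, `search` isn't anchored — it looks for the pattern anywhere in the string.
The match spans [1:4] → '"5"'.
Captured: group 1 = '5'.

('5',)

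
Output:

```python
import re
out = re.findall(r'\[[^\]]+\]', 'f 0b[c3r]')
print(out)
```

Since nothing is captured, `findall` lists the 1 matched substring directly.

['[c3r]']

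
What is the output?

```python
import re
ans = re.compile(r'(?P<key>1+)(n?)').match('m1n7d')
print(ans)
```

`re.match` won't scan ahead — the pattern has to work from the very first character.
Here position 0 doesn't satisfy it, so the call returns None.

None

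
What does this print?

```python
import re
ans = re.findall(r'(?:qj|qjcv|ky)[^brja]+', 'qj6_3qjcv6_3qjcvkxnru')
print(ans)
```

['qj6_3q', 'qjcvkxn']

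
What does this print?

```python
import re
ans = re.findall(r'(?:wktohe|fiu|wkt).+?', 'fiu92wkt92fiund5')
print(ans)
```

With no groups in the pattern, `findall` gives back each whole match — 3 here.

['fiu9', 'wkt9', 'fiun']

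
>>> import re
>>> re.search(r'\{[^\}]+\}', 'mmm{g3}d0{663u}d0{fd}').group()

The match spans [3:7] → '{g3}'.

'{g3}'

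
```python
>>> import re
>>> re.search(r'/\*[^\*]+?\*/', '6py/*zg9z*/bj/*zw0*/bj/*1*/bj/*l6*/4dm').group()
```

'/*zg9z*/'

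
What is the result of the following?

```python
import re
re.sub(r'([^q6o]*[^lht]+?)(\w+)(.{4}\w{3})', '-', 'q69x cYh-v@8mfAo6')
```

Pattern: zero or more of any character except [q6o], then one or more of any character except [lht] (lazy) (captured); then one or more of a word character (captured); then exactly 4 of any character, then exactly 3 of a word character (captured).
Matches: at [0:15] → 'q69x cYh-v@8mfA'.
Each match is replaced by '-'.

'-o6'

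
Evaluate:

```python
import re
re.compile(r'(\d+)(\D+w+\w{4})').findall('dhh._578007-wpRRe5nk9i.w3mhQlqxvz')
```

[('578007', '-wpRRe'), ('9', 'i.w3mhQ')]

Pattern: one or more of a digit (captured); then one or more of a non-digit, then one or more of the literal 'w', then exactly 4 of a word character (captured).
Matches: at [5:17] match '578007-wpRRe', groups = ('578007', '-wpRRe'); at [20:28] match '9i.w3mhQ', groups = ('9', 'i.w3mhQ').
Multiple groups make `findall` return tuples — one 2-tuple for each match.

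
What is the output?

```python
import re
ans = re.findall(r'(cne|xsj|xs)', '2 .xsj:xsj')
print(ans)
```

['xsj', 'xsj']

The regex engine tests alternatives in the order written; an earlier branch that matches wins even if a later one would match more.
Scanning left to right: at [3:6] match 'xsj', group 1 = 'xsj'; at [7:10] match 'xsj', group 1 = 'xsj'.
`findall` collects group 1 from each match (2 total).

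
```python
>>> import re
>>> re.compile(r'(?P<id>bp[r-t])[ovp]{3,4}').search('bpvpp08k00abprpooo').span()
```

The pattern matches the literal 'bp', then a character in [r-t] (captured as 'id'); then 3 to 4 of one of [ovp].
`re.search` tries every starting position until one works.
The match spans [11:18] → 'bprpooo'.
Captured: group 1 = 'bpr'.

(11, 18)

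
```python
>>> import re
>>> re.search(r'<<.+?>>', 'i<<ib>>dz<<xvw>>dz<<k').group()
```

A `+?`/`*?`/`{m,n}?` starts at its minimum and grows only as far as needed for what follows to match.
The match spans [1:7] → '<<ib>>'.

'<<ib>>'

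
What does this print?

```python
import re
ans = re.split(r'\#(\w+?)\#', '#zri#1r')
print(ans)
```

['', 'zri', '1r']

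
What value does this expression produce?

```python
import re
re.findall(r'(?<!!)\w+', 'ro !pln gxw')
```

['ro', 'ln', 'gxw']

A negative assertion filters positions out without eating any characters.
Walking the string: at [0:2] → 'ro'; at [5:7] → 'ln'; at [8:11] → 'gxw'.
With no groups in the pattern, `findall` gives back each whole match — 3 here.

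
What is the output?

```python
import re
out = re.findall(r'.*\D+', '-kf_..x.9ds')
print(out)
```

['-kf_..x.9ds']

The pattern matches zero or more of any character; then one or more of a non-digit.
Scanning left to right: at [0:11] → '-kf_..x.9ds'.
`findall` yields the raw match text (1 of them) because the pattern has no groups.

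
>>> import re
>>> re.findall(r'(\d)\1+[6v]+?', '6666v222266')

The backreference `\1` re-matches whatever the first group consumed, character for character.
With a single group, `findall` returns only what that group captured — 2 items.

['6', '2']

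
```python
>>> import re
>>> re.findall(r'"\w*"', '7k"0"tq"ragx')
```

`findall` yields the raw match text (1 of them) because the pattern has no groups.

['"0"']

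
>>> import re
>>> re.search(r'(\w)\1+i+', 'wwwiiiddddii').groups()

('w',)

After group 1 captures some text, `\1` only succeeds where that same text appears again.
Unlike `match`, `search` isn't anchored — it looks for the pattern anywhere in the string.
The match spans [0:6] → 'wwwiii'.
Captured: group 1 = 'w'.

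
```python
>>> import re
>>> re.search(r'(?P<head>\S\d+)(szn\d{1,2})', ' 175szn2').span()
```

(1, 8)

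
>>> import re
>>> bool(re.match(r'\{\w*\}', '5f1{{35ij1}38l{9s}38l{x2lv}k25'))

False

`re.match` won't scan ahead — the pattern has to work from the very first character.
Here position 0 doesn't satisfy it, so the call returns None, and `bool(None)` is False.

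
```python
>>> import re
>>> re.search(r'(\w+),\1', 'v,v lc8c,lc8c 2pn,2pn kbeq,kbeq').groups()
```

('v',)

The match spans [0:3] → 'v,v'.
Captured: group 1 = 'v'.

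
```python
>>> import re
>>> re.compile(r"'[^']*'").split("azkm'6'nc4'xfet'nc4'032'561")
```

['azkm', 'nc4', 'nc4', '561']

Matches to split on: at [4:7] → "'6'"; at [10:16] → "'xfet'"; at [19:24] → "'032'".
Splitting on the pattern gives 4 pieces.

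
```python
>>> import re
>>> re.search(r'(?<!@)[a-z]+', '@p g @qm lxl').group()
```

'g'

The negative lookahead/lookbehind blocks any match where the forbidden context is present.
`search` walks the string left to right and returns the first match it finds.
The match spans [3:4] → 'g'.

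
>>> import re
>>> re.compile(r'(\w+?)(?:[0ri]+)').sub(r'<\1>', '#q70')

'#<q7>'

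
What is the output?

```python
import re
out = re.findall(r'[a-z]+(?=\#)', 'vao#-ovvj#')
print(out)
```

['vao', 'ovvj']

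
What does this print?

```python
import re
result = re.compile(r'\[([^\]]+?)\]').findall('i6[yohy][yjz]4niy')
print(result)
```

['yohy', 'yjz']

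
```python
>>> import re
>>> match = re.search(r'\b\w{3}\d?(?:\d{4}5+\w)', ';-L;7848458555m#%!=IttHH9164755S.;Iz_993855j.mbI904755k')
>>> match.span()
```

(4, 15)

The match spans [4:15] → '7848458555m'.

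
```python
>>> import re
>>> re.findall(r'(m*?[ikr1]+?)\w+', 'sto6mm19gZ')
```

Pattern: zero or more of a literal 'm' (lazy), then one or more of one of [ikr1] (lazy) (captured); then one or more of a word character.
`findall` collects group 1 from the one match (1 total).

['mm1']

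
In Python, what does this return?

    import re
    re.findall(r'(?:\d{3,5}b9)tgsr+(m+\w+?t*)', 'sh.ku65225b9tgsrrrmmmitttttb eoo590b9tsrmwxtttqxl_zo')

['mmmittttt']

This matches 3 to 5 of a digit, then the literal 'b9' (non-capturing group); then the literal 'tgs', then one or more of the literal 'r'; then one or more of the literal 'm', then one or more of a word character (lazy), then zero or more of the literal 't' (captured).
Lazy quantifiers expand one character at a time until the remainder of the pattern can match.
Scanning left to right: at [5:27] match '65225b9tgsrrrmmmittttt', group 1 = 'mmmittttt'.
Because there's exactly one group, `findall` drops the full match and keeps group 1 from the one hit.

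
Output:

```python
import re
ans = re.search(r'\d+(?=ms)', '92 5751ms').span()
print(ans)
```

(3, 7)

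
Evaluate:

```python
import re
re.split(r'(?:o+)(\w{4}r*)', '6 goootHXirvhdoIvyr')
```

['6 g', 'tHXir', 'vhd', 'Ivyr', '']

Pattern: one or more of a literal 'o' (non-capturing group); then exactly 4 of a word character, then zero or more of a literal 'r' (captured).
Matches to split on: at [3:11] → 'oootHXir'; at [14:19] → 'oIvyr'.
The group in the pattern means `split` returns the separators' captures alongside the pieces.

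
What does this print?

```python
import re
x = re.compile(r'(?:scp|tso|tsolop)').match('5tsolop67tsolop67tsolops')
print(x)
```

With `match`, the pattern is implicitly anchored at the beginning.
Here position 0 doesn't satisfy it, so the call returns None.

None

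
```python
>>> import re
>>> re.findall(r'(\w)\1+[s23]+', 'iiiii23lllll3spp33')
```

['i', 'l', 'p']

`\1` has to match the exact text group 1 already captured.
Matches: at [0:7] match 'iiiii23', group 1 = 'i'; at [7:14] match 'lllll3s', group 1 = 'l'; at [14:18] match 'pp33', group 1 = 'p'.
With a single group, `findall` returns only what that group captured — 3 items.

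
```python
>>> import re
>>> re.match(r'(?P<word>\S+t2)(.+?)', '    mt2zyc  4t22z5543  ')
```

With `match`, the pattern is implicitly anchored at the beginning.
Here position 0 doesn't satisfy it, so the call returns None.

None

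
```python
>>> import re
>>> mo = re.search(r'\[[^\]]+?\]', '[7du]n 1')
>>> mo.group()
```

'[7du]'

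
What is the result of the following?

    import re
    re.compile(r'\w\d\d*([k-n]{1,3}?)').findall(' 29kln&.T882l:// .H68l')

Because the quantifier is non-greedy, it stops expanding at the earliest point where the rest of the pattern can succeed.
With a single group, `findall` returns only what that group captured — 3 items.

['k', 'l', 'l']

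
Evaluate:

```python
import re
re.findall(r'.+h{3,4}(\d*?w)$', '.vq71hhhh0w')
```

['0w']

The pattern matches one or more of any character, then 3 to 4 of a literal 'h'; then zero or more of a digit (lazy), then the literal 'w' (captured); then anchored at the end.
Scanning left to right: at [0:11] match '.vq71hhhh0w', group 1 = '0w'.
With a single group, `findall` returns only what that group captured — 1 item.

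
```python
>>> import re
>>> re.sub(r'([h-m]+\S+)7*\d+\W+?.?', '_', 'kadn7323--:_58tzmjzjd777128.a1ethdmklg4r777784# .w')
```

'_.w'

This matches one or more of a character in [h-m], then one or more of a non-whitespace character (captured); then zero or more of a literal '7', then one or more of a digit; then one or more of a non-word character (lazy), then optionally any character.
Lazy quantifiers expand one character at a time until the remainder of the pattern can match.
Matches: at [0:48] → 'kadn7323--:_58tzmjzjd777128.a1ethdmklg4r777784# '.
Each match is replaced by '_'.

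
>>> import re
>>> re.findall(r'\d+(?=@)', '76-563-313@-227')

['313']

Lookahead/lookbehind check context without consuming it, so the matched span excludes the asserted characters.
With no groups in the pattern, `findall` gives back each whole match — 1 here.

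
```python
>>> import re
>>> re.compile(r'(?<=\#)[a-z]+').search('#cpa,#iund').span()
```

The `(?=…)`/`(?<=…)` assertion just peeks at neighbouring text; it doesn't advance the match position.
The match spans [1:4] → 'cpa'.

(1, 4)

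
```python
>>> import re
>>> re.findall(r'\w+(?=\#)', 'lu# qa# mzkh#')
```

['lu', 'qa', 'mzkh']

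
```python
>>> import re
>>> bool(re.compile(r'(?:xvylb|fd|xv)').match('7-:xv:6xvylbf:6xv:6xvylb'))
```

`re.match` only tries the pattern at the start of the string.
Here the pattern fails at index 0, so the call returns None, and `bool(None)` is False.

False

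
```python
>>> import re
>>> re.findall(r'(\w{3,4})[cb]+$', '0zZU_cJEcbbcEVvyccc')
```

This matches 3 to 4 of a word character (captured); then one or more of one of [cb]; then anchored at the end.
Scanning left to right: at [12:19] match 'EVvyccc', group 1 = 'EVvy'.
Because there's exactly one group, `findall` drops the full match and keeps group 1 from the one hit.

['EVvy']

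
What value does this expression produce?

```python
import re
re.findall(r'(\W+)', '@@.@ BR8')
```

The pattern matches one or more of a non-word character (captured).
Matches: at [0:5] match '@@.@ ', group 1 = '@@.@ '.
One capturing group, so `findall` returns just the captured substring from the one match — 1 in all.

['@@.@ ']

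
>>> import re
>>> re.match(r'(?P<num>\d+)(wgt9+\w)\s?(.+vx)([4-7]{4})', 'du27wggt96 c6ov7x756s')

None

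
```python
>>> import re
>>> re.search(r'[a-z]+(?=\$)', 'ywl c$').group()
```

Lookahead/lookbehind check context without consuming it, so the matched span excludes the asserted characters.
`re.search` scans for the first position where the pattern succeeds.
The match spans [4:5] → 'c'.

'c'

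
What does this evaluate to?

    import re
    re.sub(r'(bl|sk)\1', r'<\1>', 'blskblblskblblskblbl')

'blsk<bl>sk<bl>sk<bl>'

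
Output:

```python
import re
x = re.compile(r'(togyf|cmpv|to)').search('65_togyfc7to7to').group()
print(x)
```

togyf

`|` is ordered: at each position the engine commits to the first alternative that works.
The match spans [3:8] → 'togyf'.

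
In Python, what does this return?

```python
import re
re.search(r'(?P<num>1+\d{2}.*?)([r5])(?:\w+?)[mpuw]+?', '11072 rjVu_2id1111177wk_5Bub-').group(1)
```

'11072 '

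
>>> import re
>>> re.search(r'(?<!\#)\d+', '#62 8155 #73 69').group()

'2'

The negative lookahead/lookbehind blocks any match where the forbidden context is present.
`search` walks the string left to right and returns the first match it finds.
The match spans [2:3] → '2'.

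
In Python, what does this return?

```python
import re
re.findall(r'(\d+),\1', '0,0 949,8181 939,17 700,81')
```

['0']

`\1` has to match the exact text group 1 already captured.
One capturing group, so `findall` returns just the captured substring from the one match — 1 in all.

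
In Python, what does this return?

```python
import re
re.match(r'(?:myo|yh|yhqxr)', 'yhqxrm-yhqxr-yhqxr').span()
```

`|` is ordered: at each position the engine commits to the first alternative that works.
`match` is anchored at position 0; if the pattern doesn't fit there, it returns None.
The match spans [0:2] → 'yh'.

(0, 2)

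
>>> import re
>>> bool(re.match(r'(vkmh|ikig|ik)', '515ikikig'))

`match` is anchored at position 0; if the pattern doesn't fit there, it returns None.
Here the string doesn't start with a match, so the call returns None, and `bool(None)` is False.

False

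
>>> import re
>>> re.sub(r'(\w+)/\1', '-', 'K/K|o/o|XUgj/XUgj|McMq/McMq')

'-|-|-|-'

`\1` is not a pattern — it's the concrete string captured by group 1, re-applied verbatim.
`sub` substitutes '-' at each match site.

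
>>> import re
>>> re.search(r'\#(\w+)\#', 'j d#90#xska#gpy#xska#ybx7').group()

'#90#'

Unlike `match`, `search` isn't anchored — it looks for the pattern anywhere in the string.
The match spans [3:7] → '#90#'.
Captured: group 1 = '90'.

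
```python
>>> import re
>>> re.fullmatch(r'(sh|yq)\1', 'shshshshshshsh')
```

`\1` has to match the exact text group 1 already captured.
`re.fullmatch` requires the pattern to consume the entire string.
Here the string isn't matched end-to-end, so the call returns None.

None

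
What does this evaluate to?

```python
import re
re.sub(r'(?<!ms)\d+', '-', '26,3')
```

'-,-'

Because the assertion is negative and zero-width, positions next to the forbidden text are skipped.
`sub` substitutes '-' at each match site.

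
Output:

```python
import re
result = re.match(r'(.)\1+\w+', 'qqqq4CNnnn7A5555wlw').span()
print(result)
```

`re.match` won't scan ahead — the pattern has to work from the very first character.
The match spans [0:19] → 'qqqq4CNnnn7A5555wlw'.

(0, 19)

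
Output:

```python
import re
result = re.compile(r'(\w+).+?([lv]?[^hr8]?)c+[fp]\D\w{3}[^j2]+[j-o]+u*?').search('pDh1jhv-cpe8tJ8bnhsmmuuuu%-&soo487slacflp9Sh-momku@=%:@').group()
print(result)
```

The match spans [0:49] → 'pDh1jhv-cpe8tJ8bnhsmmuuuu%-&soo487slacflp9Sh-momk'.

pDh1jhv-cpe8tJ8bnhsmmuuuu%-&soo487slacflp9Sh-momk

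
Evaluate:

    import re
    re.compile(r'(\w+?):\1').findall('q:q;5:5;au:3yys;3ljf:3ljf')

['q', '5', '3ljf']

The backreference `\1` re-matches whatever the first group consumed, character for character.
Matches: at [0:3] match 'q:q', group 1 = 'q'; at [4:7] match '5:5', group 1 = '5'; at [16:25] match '3ljf:3ljf', group 1 = '3ljf'.
With a single group, `findall` returns only what that group captured — 3 items.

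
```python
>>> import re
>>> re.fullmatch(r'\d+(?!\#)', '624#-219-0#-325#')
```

For `fullmatch`, every character of the input must be accounted for by the pattern.
Here there's no way to consume every character, so the call returns None.

None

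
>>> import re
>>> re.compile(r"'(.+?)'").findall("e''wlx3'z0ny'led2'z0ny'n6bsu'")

["'wlx3", 'led2', 'n6bsu']

The `?` after the quantifier makes it lazy — it takes as little as possible before letting the rest of the pattern try.
One capturing group, so `findall` returns just the captured substring from each match — 3 in all.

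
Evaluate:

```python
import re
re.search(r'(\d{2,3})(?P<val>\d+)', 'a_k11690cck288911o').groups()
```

('116', '90')

This matches 2 to 3 of a digit (captured); then one or more of a digit (captured as 'val').
`search` walks the string left to right and returns the first match it finds.
The match spans [3:8] → '11690'.
Captured: group 1 = '116', group 2 = '90'.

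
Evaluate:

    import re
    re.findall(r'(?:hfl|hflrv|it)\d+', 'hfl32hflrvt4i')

Matches: at [0:5] → 'hfl32'.
With no groups in the pattern, `findall` gives back each whole match — 1 here.

['hfl32']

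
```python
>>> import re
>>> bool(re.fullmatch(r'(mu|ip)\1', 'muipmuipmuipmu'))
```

False

`re.fullmatch` requires the pattern to consume the entire string.
Here the string isn't matched end-to-end, so the call returns None, and `bool(None)` is False.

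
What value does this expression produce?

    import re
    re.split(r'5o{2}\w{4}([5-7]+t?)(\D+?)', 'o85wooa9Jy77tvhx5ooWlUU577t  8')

['o85wooa9Jy77tvhx', '577t', ' ', ' 8']

The group in the pattern means `split` returns the separators' captures alongside the pieces.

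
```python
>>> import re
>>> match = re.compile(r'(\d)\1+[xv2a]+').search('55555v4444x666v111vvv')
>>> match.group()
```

'55555v'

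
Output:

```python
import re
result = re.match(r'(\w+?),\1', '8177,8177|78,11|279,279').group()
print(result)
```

8177,8177

A backreference is literal: `\1` must see the identical characters the first group matched.
`re.match` only tries the pattern at the start of the string.
The match spans [0:9] → '8177,8177'.
Captured: group 1 = '8177'.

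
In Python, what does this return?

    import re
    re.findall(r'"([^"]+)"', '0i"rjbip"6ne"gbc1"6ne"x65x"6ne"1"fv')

With a single group, `findall` returns only what that group captured — 4 items.

['rjbip', 'gbc1', 'x65x', '1']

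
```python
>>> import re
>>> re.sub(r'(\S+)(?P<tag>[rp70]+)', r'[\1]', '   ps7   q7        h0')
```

'   [ps]   [q]        [h]'

The pattern matches one or more of a non-whitespace character (captured); then one or more of one of [rp70] (captured as 'tag').
Matches: at [3:6] → 'ps7'; at [9:11] → 'q7'; at [19:21] → 'h0'.
`\1` in the replacement pulls in group 1's text for each match.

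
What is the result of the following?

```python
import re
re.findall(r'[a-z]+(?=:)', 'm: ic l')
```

['m']

The positive lookaround only admits positions where the adjacent text matches; those characters stay outside the span.
Matches: at [0:1] → 'm'.
`findall` yields the raw match text (1 of them) because the pattern has no groups.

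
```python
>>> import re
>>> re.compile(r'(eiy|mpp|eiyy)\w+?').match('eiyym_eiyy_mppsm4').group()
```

With `match`, the pattern is implicitly anchored at the beginning.
The match spans [0:4] → 'eiyy'.

'eiyy'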